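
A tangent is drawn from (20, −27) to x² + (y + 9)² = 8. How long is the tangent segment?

With centre O = (0, −9), |OP|² = 724 and r² = 8.
Power of the point: PT² = |PO|² − r² = 716, so PT = 2√179.

2√179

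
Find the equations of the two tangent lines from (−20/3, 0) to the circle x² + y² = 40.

3x + y = −20 and 3x − y = −20

Let a tangent through (−20/3, 0) have slope m. Its distance from (0, 0) must equal 2√10:
(20/3m − (0))² = 40(m² + 1)
m² − 9 = 0, so m = −3 or m = 3.
With m = −3: 3x + y = −20. With m = 3: 3x − y = −20.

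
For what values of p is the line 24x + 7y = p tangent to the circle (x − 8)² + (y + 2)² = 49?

p = 3 or p = 353

The line touches the circle iff its distance from (8, −2) is 7:
|24·8 + 7·(−2) − p| / √625 = 7
|p − (178)| = 7·25, so p = 353 or p = 3.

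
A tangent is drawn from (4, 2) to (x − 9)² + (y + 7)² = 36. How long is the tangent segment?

√70

Centre (9, −7), r² = 36. |PO|² = (−5)² + (9)² = 106.
The tangent meets the radius at right angles, so tangent² = |PO|² − r² = 106 − 36 = 70.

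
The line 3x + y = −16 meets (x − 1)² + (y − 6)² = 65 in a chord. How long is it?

Substitute y = −3x − 16:
10x² + 130x + 420 = 0  ⟹  x² + 13x + 42 = 0
x = −6 or x = −7, giving (−6, 2) and (−7, 5).
|(−6, 2) − (−7, 5)| = √((1)² + (−3)²) = √10.

√10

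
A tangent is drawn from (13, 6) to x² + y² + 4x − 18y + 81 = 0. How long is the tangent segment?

The centre is (−2, 9) and r = 2. The square of the distance from P to the centre is 225 + 9 = 234.
By the tangent–radius right angle, tangent length = √(|PO|² − r²) = √230.

√230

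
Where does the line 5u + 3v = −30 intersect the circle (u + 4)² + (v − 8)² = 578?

(−21, 25) and (3, −15)

Express v = (−30 − 5u)/3 and substitute into the circle:
34u² + 612u − 2142 = 0  ⟹  u² + 18u − 63 = 0
u = 3 or u = −21, giving (3, −15) and (−21, 25).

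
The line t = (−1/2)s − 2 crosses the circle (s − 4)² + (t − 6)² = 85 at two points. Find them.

Express t = (−4 − s)/2 and substitute into the circle:
5s² − 20 = 0  ⟹  s² − 4 = 0
s = 2 or s = −2, giving (2, −3) and (−2, −1).

(−2, −1) and (2, −3)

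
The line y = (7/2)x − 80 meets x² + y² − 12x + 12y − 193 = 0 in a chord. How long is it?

The distance from (6, −6) to the line is 106/√53, and r² = 265.
Half the chord is √(r² − d²) = √(53), so the full chord is 2√53.

2√53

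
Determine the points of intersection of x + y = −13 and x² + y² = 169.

Substitute y = −x − 13:
2x² + 26x = 0  ⟹  x² + 13x = 0
x = 0 or x = −13, giving (0, −13) and (−13, 0).

(−13, 0) and (0, −13)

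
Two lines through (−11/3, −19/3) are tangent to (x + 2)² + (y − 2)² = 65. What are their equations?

4x + 7y = −59 and x − 8y = 47

Let a tangent through (−11/3, −19/3) have slope m. Its distance from (−2, 2) must equal √65:
(5/3m − (25/3))² = 65(m² + 1)
56m² + 25m − 4 = 0, so m = −4/7 or m = 1/8.
With m = −4/7: 4x + 7y = −59. With m = 1/8: x − 8y = 47.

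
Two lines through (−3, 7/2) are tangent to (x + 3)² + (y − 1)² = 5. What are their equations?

Let a tangent through (−3, 7/2) have slope m. Its distance from (−3, 1) must equal √5:
(0m − (−5/2))² = 5(m² + 1)
4m² − 1 = 0, so m = −1/2 or m = 1/2.
With m = −1/2: x + 2y = 4. With m = 1/2: x − 2y = −10.

x + 2y = 4 and x − 2y = −10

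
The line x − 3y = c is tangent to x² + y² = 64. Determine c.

For a tangent, require d(centre, line) = r = 8.
|1·0 − 3·0 − c| / √10 = 8
|c| = 8√10.

c = ±8√10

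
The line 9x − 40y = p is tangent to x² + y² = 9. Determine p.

Tangency holds when the distance from the centre (0, 0) to the line equals the radius 3:
|9·0 − 40·0 − p| / √1681 = 3
|p| = 3·41, so p = 123 or p = −123.

p = −123 or p = 123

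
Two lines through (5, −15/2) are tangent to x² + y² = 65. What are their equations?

A line y − (−15/2) = m(x − (5)) is tangent when its distance from (0, 0) is √65:
(−5m − (15/2))² = 65(m² + 1)
32m² − 60m + 7 = 0, so m = 1/8 or m = 7/4.
Through (5, −15/2) these give x − 8y = 65 and 7x − 4y = 65.

x − 8y = 65 and 7x − 4y = 65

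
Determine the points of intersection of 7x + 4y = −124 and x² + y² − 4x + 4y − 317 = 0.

From the line, y = (−124 − 7x)/4. Substituting:
65x² + 1560x + 8320 = 0  ⟹  x² + 24x + 128 = 0
x = −8 or x = −16, giving (−8, −17) and (−16, −3).

(−16, −3) and (−8, −17)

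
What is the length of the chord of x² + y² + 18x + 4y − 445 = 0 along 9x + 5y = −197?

Substitute y = (−197 − 9x)/5:
106x² + 3816x + 23744 = 0  ⟹  x² + 36x + 224 = 0
x = −8 or x = −28, giving (−8, −25) and (−28, 11).
Chord length = distance between (−8, −25) and (−28, 11) = √1696 = 4√106.

4√106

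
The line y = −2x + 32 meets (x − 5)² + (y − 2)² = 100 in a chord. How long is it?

4√5

The distance from (5, 2) to the line is 20/√5, and r² = 100.
Half the chord is √(r² − d²) = √(20), so the full chord is 4√5.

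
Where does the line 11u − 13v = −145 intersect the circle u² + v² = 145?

(−12, 1) and (1, 12)

Express v = (145 + 11u)/13 and substitute into the circle:
290u² + 3190u − 3480 = 0  ⟹  u² + 11u − 12 = 0
u = 1 or u = −12, giving (1, 12) and (−12, 1).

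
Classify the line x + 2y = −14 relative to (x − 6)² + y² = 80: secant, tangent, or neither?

Substituting the line into the circle gives 5x² − 20x + 20 = 0.
Discriminant = (−20)² − 4·5·(20) = 0.
A repeated root: the line is tangent.

tangent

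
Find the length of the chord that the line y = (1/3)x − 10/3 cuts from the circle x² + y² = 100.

6√10

The distance from (0, 0) to the line is 10/√10, and r² = 100.
Half the chord is √(r² − d²) = √(90), so the full chord is 6√10.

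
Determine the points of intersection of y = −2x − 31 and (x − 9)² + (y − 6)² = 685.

From the line, y = −2x − 31. Substituting:
5x² + 130x + 765 = 0  ⟹  x² + 26x + 153 = 0
x = −9 or x = −17, giving (−9, −13) and (−17, 3).

(−17, 3) and (−9, −13)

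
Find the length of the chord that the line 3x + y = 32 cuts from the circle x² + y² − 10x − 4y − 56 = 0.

Express y = −3x + 32 and substitute into the circle:
10x² − 190x + 840 = 0  ⟹  x² − 19x + 84 = 0
x = 12 or x = 7, giving (12, −4) and (7, 11).
Chord length = distance between (12, −4) and (7, 11) = √250 = 5√10.

5√10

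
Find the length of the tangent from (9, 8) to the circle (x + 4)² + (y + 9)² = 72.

Centre (−4, −9), r² = 72. |PO|² = (13)² + (17)² = 458.
Power of the point: PT² = |PO|² − r² = 386, so PT = √386.

√386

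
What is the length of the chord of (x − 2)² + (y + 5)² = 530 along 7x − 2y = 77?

Substitute y = (−77 + 7x)/2:
53x² − 954x + 2385 = 0  ⟹  x² − 18x + 45 = 0
x = 15 or x = 3, giving (15, 14) and (3, −28).
Chord length = distance between (15, 14) and (3, −28) = √1908 = 6√53.

6√53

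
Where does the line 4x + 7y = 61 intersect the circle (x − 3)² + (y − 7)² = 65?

(−4, 11) and (10, 3)

Express y = (61 − 4x)/7 and substitute into the circle:
65x² − 390x − 2600 = 0  ⟹  x² − 6x − 40 = 0
x = 10 or x = −4, giving (10, 3) and (−4, 11).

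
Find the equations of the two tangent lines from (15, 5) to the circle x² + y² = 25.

Write the tangent as mx − y + (5 − m·(15)) = 0 and set its distance from the centre to 5:
[m·(−15) − (−5)]² = 25(m² + 1)
4m² − 3m = 0, so m = 0 or m = 3/4.
With m = 0: y = 5. With m = 3/4: 3x − 4y = 25.

y = 5 and 3x − 4y = 25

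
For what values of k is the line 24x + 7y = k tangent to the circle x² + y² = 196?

k = −350 or k = 350

For a tangent, require d(centre, line) = r = 14.
|24·0 + 7·0 − k| / √625 = 14
|k| = 14·25, so k = 350 or k = −350.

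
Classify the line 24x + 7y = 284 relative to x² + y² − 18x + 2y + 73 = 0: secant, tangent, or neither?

tangent

d² = (24·9 + 7·(−1) − (284))²/625 = 9; r² = 9.
Since d² = r², the line is tangent.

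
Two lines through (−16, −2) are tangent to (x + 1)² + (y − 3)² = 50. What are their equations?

Write the tangent as mx − y + (−2 − m·(−16)) = 0 and set its distance from the centre to 5√2:
[m·(15) − (5)]² = 50(m² + 1)
7m² − 6m − 1 = 0, so m = 1 or m = −1/7.
With m = 1: x − y = −14. With m = −1/7: x + 7y = −30.

x − y = −14 and x + 7y = −30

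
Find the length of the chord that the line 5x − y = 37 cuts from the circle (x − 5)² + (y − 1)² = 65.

3√26

Centre (5, 1), r² = 65. Perpendicular distance d from centre to line = |−13| / √26 = 13/√26.
Chord = 2√(r² − d²) = 2·√(117/2) = 3√26.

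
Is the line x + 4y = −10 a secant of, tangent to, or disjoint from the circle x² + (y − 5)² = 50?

disjoint

Substituting the line into the circle gives 17x² + 60x + 100 = 0.
Δ = 3600 − 6800 = −3200.
No real roots: the line does not meet the circle.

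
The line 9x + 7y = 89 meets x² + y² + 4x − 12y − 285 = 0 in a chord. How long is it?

3√130

Substitute y = (89 − 9x)/7:
130x² − 650x − 13520 = 0  ⟹  x² − 5x − 104 = 0
x = 13 or x = −8, giving (13, −4) and (−8, 23).
Chord length = distance between (13, −4) and (−8, 23) = √1170 = 3√130.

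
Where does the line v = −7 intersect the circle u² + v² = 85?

From the line, v = −7. Substituting:
u² − 36 = 0
u = 6 or u = −6, giving (6, −7) and (−6, −7).

(−6, −7) and (6, −7)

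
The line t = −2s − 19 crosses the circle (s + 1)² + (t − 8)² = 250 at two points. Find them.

(−16, 13) and (−6, −7)

Express t = −2s − 19 and substitute into the circle:
5s² + 110s + 480 = 0  ⟹  s² + 22s + 96 = 0
s = −6 or s = −16, giving (−6, −7) and (−16, 13).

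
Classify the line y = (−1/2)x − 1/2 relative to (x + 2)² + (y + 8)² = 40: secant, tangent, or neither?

neither

Centre (−2, −8), r² = 40. Distance² from centre to line = (−17)²/5 = 289/5.
Since d² > r², the line lies outside the circle.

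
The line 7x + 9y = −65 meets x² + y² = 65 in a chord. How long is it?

Centre (0, 0), r² = 65. Perpendicular distance d from centre to line = |65| / √130 = 65/√130.
Half the chord is √(r² − d²) = √(65/2), so the full chord is √130.

√130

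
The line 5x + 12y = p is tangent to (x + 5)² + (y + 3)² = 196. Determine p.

p = −243 or p = 121

For a tangent, require d(centre, line) = r = 14.
|5·(−5) + 12·(−3) − p| / √169 = 14
|p − (−61)| = 14·13, so p = 121 or p = −243.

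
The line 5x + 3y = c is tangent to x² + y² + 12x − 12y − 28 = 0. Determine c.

c = −12 ± 10√34

Tangency holds when the distance from the centre (−6, 6) to the line equals the radius 10:
|5·(−6) + 3·6 − c| / √34 = 10
|c − (−12)| = 10√34.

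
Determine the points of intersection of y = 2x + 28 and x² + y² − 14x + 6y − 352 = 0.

From the line, y = 2x + 28. Substituting:
5x² + 110x + 600 = 0  ⟹  x² + 22x + 120 = 0
x = −10 or x = −12, giving (−10, 8) and (−12, 4).

(−12, 4) and (−10, 8)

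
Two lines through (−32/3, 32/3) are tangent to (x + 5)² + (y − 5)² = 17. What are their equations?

A line y − (32/3) = m(x − (−32/3)) is tangent when its distance from (−5, 5) is √17:
[m·(17/3) − (−17/3)]² = 17(m² + 1)
4m² + 17m + 4 = 0, so m = −4 or m = −1/4.
With m = −4: 4x + y = −32. With m = −1/4: x + 4y = 32.

4x + y = −32 and x + 4y = 32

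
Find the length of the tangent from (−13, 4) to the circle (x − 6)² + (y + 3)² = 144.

The centre is (6, −3) and r = 12. The square of the distance from P to the centre is 361 + 49 = 410.
By the tangent–radius right angle, tangent length = √(|PO|² − r²) = √266.

√266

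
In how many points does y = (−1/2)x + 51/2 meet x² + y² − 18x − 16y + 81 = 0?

0

Substituting the line into the circle gives 5x² − 142x + 1293 = 0.
Δ = 20164 − 25860 = −5696.
No real roots: the line does not meet the circle.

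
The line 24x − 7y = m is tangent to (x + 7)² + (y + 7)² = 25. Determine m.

For a tangent, require d(centre, line) = r = 5.
|24·(−7) − 7·(−7) − m| / √625 = 5
|m − (−119)| = 5·25, so m = 6 or m = −244.

m = −244 or m = 6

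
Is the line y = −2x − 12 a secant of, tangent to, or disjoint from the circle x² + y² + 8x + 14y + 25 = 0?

secant

Substituting the line into the circle gives 5x² + 28x + 1 = 0.
Δ = 784 − 20 = 764.
Two real roots: the line is a secant.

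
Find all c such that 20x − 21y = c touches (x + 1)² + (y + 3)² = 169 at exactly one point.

Tangency holds when the distance from the centre (−1, −3) to the line equals the radius 13:
|20·(−1) − 21·(−3) − c| / √841 = 13
|c − (43)| = 13·29, so c = 420 or c = −334.

c = −334 or c = 420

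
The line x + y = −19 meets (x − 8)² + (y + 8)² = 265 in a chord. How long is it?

13√2

Substitute y = −x − 19:
2x² + 6x − 80 = 0  ⟹  x² + 3x − 40 = 0
x = 5 or x = −8, giving (5, −24) and (−8, −11).
Chord length = distance between (5, −24) and (−8, −11) = √338 = 13√2.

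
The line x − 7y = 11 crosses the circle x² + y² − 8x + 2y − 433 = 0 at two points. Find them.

Substitute y = (−11 + x)/7:
50x² − 400x − 21250 = 0  ⟹  x² − 8x − 425 = 0
x = 25 or x = −17, giving (25, 2) and (−17, −4).

(−17, −4) and (25, 2)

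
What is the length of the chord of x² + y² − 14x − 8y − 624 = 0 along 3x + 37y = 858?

The distance from (7, 4) to the line is 689/√1378, and r² = 689.
Chord = 2√(r² − d²) = 2·√(689/2) = √1378.

√1378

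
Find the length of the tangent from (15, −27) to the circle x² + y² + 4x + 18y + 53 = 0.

The centre is (−2, −9) and r = 4√2. The square of the distance from P to the centre is 289 + 324 = 613.
The tangent meets the radius at right angles, so tangent² = |PO|² − r² = 613 − 32 = 581.

√581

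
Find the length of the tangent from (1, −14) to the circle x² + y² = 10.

The centre is (0, 0) and r = √10. The square of the distance from P to the centre is 1 + 196 = 197.
By the tangent–radius right angle, tangent length = √(|PO|² − r²) = √187.

√187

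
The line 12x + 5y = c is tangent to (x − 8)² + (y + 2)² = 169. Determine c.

c = −83 or c = 255

The line touches the circle iff its distance from (8, −2) is 13:
|12·8 + 5·(−2) − c| / √169 = 13
|c − (86)| = 13·13, so c = 255 or c = −83.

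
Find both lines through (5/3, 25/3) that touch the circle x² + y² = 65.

x − 8y = −65 and 4x + 7y = 65

Let a tangent through (5/3, 25/3) have slope m. Its distance from (0, 0) must equal √65:
[m·(−5/3) − (−25/3)]² = 65(m² + 1)
56m² + 25m − 4 = 0, so m = 1/8 or m = −4/7.
Through (5/3, 25/3) these give x − 8y = −65 and 4x + 7y = 65.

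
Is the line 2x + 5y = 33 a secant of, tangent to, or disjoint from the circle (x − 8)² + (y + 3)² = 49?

secant

d² = (2·8 + 5·(−3) − (33))²/29 = 1024/29; r² = 49.
Since d² < r², the line cuts the circle twice.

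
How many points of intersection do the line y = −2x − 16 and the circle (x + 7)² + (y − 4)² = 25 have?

2

Substituting the line into the circle gives 5x² + 94x + 424 = 0.
Δ = 8836 − 8480 = 356.
Two real roots: the line is a secant.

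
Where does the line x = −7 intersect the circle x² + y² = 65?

The line gives x = −7. Substituting into the circle:
y² − 16 = 0
y = 4 or y = −4, giving (−7, 4) and (−7, −4).

(−7, −4) and (−7, 4)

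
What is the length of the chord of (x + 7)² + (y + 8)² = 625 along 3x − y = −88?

5√10

Centre (−7, −8), r² = 625. Perpendicular distance d from centre to line = |75| / √10 = 75/√10.
Chord = 2√(r² − d²) = 2·√(125/2) = 5√10.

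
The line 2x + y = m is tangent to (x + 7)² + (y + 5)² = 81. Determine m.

For a tangent, require d(centre, line) = r = 9.
|2·(−7) + 1·(−5) − m| / √5 = 9
|m − (−19)| = 9√5.

m = −19 ± 9√5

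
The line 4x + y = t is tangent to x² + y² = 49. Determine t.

For a tangent, require d(centre, line) = r = 7.
|4·0 + 1·0 − t| / √17 = 7
|t| = 7√17.

t = ±7√17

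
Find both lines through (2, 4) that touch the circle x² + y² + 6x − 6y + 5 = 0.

3x − 2y = −2 and 2x + 3y = 16

Write the tangent as mx − y + (4 − m·(2)) = 0 and set its distance from the centre to √13:
(−5m − (−1))² = 13(m² + 1)
6m² − 5m − 6 = 0, so m = 3/2 or m = −2/3.
Through (2, 4) these give 3x − 2y = −2 and 2x + 3y = 16.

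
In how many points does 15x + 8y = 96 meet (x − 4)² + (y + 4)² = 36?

Centre (4, −4), r² = 36. Distance² from centre to line = (−68)²/289 = 16.
Since d² < r², the line cuts the circle twice.

2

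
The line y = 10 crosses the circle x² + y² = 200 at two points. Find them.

Express y = 10 and substitute into the circle:
x² − 100 = 0
x = 10 or x = −10, giving (10, 10) and (−10, 10).

(−10, 10) and (10, 10)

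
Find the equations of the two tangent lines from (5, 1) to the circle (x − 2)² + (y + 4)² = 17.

Let a tangent through (5, 1) have slope m. Its distance from (2, −4) must equal √17:
(−3m − (−5))² = 17(m² + 1)
4m² + 15m − 4 = 0, so m = 1/4 or m = −4.
Through (5, 1) these give x − 4y = 1 and 4x + y = 21.

x − 4y = 1 and 4x + y = 21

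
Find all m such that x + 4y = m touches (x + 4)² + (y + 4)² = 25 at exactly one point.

m = −20 ± 5√17

The line touches the circle iff its distance from (−4, −4) is 5:
|1·(−4) + 4·(−4) − m| / √17 = 5
|m − (−20)| = 5√17.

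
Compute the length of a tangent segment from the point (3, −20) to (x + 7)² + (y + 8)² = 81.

√163

With centre O = (−7, −8), |OP|² = 244 and r² = 81.
The tangent meets the radius at right angles, so tangent² = |PO|² − r² = 244 − 81 = 163.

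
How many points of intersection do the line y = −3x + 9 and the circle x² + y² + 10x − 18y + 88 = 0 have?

Centre (−5, 9), r² = 18. Distance² from centre to line = (−15)²/10 = 45/2.
Since d² > r², the line lies outside the circle.

0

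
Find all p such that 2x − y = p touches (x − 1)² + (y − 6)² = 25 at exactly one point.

For a tangent, require d(centre, line) = r = 5.
|2·1 − 1·6 − p| / √5 = 5
|p − (−4)| = 5√5.

p = −4 ± 5√5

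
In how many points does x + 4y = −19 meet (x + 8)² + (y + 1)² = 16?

2

Substituting the line into the circle gives 17x² + 286x + 993 = 0.
Discriminant = (286)² − 4·17·(993) = 14272 > 0.
Two real roots: the line is a secant.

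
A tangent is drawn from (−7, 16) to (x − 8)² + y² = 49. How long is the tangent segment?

12√3

The centre is (8, 0) and r = 7. The square of the distance from P to the centre is 225 + 256 = 481.
By the tangent–radius right angle, tangent length = √(|PO|² − r²) = √432 = 12√3.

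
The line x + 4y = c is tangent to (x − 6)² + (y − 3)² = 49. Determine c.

c = 18 ± 7√17

Tangency holds when the distance from the centre (6, 3) to the line equals the radius 7:
|1·6 + 4·3 − c| / √17 = 7
|c − (18)| = 7√17.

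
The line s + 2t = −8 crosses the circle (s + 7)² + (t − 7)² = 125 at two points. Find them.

(−18, 5) and (−2, −3)

Substitute t = (−8 − s)/2:
5s² + 100s + 180 = 0  ⟹  s² + 20s + 36 = 0
s = −2 or s = −18, giving (−2, −3) and (−18, 5).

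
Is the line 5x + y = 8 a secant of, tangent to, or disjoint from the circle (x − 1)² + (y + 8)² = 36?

secant

Centre (1, −8), r² = 36. Distance² from centre to line = (−11)²/26 = 121/26.
Since d² < r², the line cuts the circle twice.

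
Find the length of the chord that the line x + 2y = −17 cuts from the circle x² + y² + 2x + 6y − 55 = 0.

Substitute y = (−17 − x)/2:
5x² + 30x − 135 = 0  ⟹  x² + 6x − 27 = 0
x = 3 or x = −9, giving (3, −10) and (−9, −4).
Chord length = distance between (3, −10) and (−9, −4) = √180 = 6√5.

6√5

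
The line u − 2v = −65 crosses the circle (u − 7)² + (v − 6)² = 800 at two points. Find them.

From the line, v = (65 + u)/2. Substituting:
5u² + 50u − 195 = 0  ⟹  u² + 10u − 39 = 0
u = 3 or u = −13, giving (3, 34) and (−13, 26).

(−13, 26) and (3, 34)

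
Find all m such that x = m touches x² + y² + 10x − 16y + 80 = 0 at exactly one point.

m = −8 or m = −2

For a tangent, require d(centre, line) = r = 3.
|1·(−5) + 0·8 − m| / √1 = 3
|m − (−5)| = 3, so m = −2 or m = −8.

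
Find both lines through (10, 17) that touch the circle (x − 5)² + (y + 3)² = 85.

A line y − (17) = m(x − (10)) is tangent when its distance from (5, −3) is √85:
(−5m − (−20))² = 85(m² + 1)
12m² + 40m − 63 = 0, so m = −9/2 or m = 7/6.
Through (10, 17) these give 9x + 2y = 124 and 7x − 6y = −32.

9x + 2y = 124 and 7x − 6y = −32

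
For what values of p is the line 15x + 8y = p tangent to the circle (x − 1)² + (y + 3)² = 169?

p = −230 or p = 212

For a tangent, require d(centre, line) = r = 13.
|15·1 + 8·(−3) − p| / √289 = 13
|p − (−9)| = 13·17, so p = 212 or p = −230.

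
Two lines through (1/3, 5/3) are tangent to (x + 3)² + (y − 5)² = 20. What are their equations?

Let a tangent through (1/3, 5/3) have slope m. Its distance from (−3, 5) must equal 2√5:
[m·(−10/3) − (10/3)]² = 20(m² + 1)
2m² − 5m + 2 = 0, so m = 2 or m = 1/2.
Through (1/3, 5/3) these give 2x − y = −1 and x − 2y = −3.

2x − y = −1 and x − 2y = −3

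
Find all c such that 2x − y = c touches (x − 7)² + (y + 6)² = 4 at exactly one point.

c = 20 ± 2√5

The line touches the circle iff its distance from (7, −6) is 2:
|2·7 − 1·(−6) − c| / √5 = 2
|c − (20)| = 2√5.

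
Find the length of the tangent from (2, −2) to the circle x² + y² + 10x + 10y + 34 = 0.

With centre O = (−5, −5), |OP|² = 58 and r² = 16.
The tangent meets the radius at right angles, so tangent² = |PO|² − r² = 58 − 16 = 42.

√42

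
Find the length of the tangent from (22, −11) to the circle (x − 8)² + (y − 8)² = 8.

3√61

With centre O = (8, 8), |OP|² = 557 and r² = 8.
The tangent meets the radius at right angles, so tangent² = |PO|² − r² = 557 − 8 = 549.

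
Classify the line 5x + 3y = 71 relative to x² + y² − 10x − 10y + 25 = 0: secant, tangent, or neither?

neither

Substituting the line into the circle gives 34x² − 650x + 3136 = 0.
Discriminant = (−650)² − 4·34·(3136) = −3996 < 0.
No real roots: the line does not meet the circle.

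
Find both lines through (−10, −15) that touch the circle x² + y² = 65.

Write the tangent as mx − y + (−15 − m·(−10)) = 0 and set its distance from the centre to √65:
[m·(10) − (15)]² = 65(m² + 1)
7m² − 60m + 32 = 0, so m = 8 or m = 4/7.
Through (−10, −15) these give 8x − y = −65 and 4x − 7y = 65.

8x − y = −65 and 4x − 7y = 65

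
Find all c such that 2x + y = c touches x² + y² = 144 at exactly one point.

Tangency holds when the distance from the centre (0, 0) to the line equals the radius 12:
|2·0 + 1·0 − c| / √5 = 12
|c| = 12√5.

c = ±12√5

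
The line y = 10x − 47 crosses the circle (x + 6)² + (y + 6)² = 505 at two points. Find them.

Express y = 10x − 47 and substitute into the circle:
101x² − 808x + 1212 = 0  ⟹  x² − 8x + 12 = 0
x = 6 or x = 2, giving (6, 13) and (2, −27).

(2, −27) and (6, 13)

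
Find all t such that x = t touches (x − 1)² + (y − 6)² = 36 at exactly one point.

t = −5 or t = 7

The line touches the circle iff its distance from (1, 6) is 6:
|1·1 + 0·6 − t| / √1 = 6
|t − (1)| = 6, so t = 7 or t = −5.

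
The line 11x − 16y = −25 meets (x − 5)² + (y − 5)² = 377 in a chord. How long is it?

2√377

Centre (5, 5), r² = 377. Perpendicular distance d from centre to line = |0| / √377 = 0/√377.
Chord = 2√(r² − d²) = 2·√(377) = 2√377.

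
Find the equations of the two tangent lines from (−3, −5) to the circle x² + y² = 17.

4x + y = −17 and x − 4y = 17

Write the tangent as mx − y + (−5 − m·(−3)) = 0 and set its distance from the centre to √17:
[m·(3) − (5)]² = 17(m² + 1)
4m² + 15m − 4 = 0, so m = −4 or m = 1/4.
Through (−3, −5) these give 4x + y = −17 and x − 4y = 17.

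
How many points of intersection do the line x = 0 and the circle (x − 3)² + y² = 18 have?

Substituting the line into the circle gives y² − 9 = 0.
Δ = 0 − (−36) = 36.
Two real roots: the line is a secant.

2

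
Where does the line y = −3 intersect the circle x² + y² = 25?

(−4, −3) and (4, −3)

Substitute y = −3:
x² − 16 = 0
x = 4 or x = −4, giving (4, −3) and (−4, −3).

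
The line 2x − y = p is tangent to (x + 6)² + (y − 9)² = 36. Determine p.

The line touches the circle iff its distance from (−6, 9) is 6:
|2·(−6) − 1·9 − p| / √5 = 6
|p − (−21)| = 6√5.

p = −21 ± 6√5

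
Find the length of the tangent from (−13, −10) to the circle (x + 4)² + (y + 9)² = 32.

5√2

Centre (−4, −9), r² = 32. |PO|² = (−9)² + (−1)² = 82.
The tangent meets the radius at right angles, so tangent² = |PO|² − r² = 82 − 32 = 50.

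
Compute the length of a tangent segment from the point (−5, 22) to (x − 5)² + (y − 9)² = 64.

√205

Centre (5, 9), r² = 64. |PO|² = (−10)² + (13)² = 269.
By the tangent–radius right angle, tangent length = √(|PO|² − r²) = √205.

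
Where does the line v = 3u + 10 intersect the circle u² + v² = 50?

(−5, −5) and (−1, 7)

Substitute v = 3u + 10:
10u² + 60u + 50 = 0  ⟹  u² + 6u + 5 = 0
u = −1 or u = −5, giving (−1, 7) and (−5, −5).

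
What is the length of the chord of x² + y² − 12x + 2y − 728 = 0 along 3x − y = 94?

Express y = 3x − 94 and substitute into the circle:
10x² − 570x + 7920 = 0  ⟹  x² − 57x + 792 = 0
x = 33 or x = 24, giving (33, 5) and (24, −22).
|(33, 5) − (24, −22)| = √((9)² + (27)²) = 9√10.

9√10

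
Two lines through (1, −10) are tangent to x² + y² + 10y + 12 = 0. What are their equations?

3x − 2y = 23 and 2x + 3y = −28

Write the tangent as mx − y + (−10 − m·(1)) = 0 and set its distance from the centre to √13:
(−1m − (5))² = 13(m² + 1)
6m² − 5m − 6 = 0, so m = 3/2 or m = −2/3.
With m = 3/2: 3x − 2y = 23. With m = −2/3: 2x + 3y = −28.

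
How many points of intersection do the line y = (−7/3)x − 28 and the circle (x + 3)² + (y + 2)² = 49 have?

Centre (−3, −2), r² = 49. Distance² from centre to line = (57)²/58 = 3249/58.
Since d² > r², the line lies outside the circle.

0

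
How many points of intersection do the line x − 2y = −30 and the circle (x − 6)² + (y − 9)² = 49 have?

0

Centre (6, 9), r² = 49. Distance² from centre to line = (18)²/5 = 324/5.
Since d² > r², the line lies outside the circle.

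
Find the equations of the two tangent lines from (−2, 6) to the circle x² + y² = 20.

A line y − (6) = m(x − (−2)) is tangent when its distance from (0, 0) is 2√5:
(2m − (−6))² = 20(m² + 1)
2m² − 3m − 2 = 0, so m = 2 or m = −1/2.
With m = 2: 2x − y = −10. With m = −1/2: x + 2y = 10.

2x − y = −10 and x + 2y = 10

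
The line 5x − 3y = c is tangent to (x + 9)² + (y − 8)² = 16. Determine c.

c = −69 ± 4√34

Tangency holds when the distance from the centre (−9, 8) to the line equals the radius 4:
|5·(−9) − 3·8 − c| / √34 = 4
|c − (−69)| = 4√34.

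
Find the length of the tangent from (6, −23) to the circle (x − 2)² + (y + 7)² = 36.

Centre (2, −7), r² = 36. |PO|² = (4)² + (−16)² = 272.
Power of the point: PT² = |PO|² − r² = 236, so PT = 2√59.

2√59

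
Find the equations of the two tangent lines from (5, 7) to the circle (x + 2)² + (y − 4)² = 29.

2x + 5y = 45 and 5x − 2y = 11

Let a tangent through (5, 7) have slope m. Its distance from (−2, 4) must equal √29:
[m·(−7) − (−3)]² = 29(m² + 1)
10m² − 21m − 10 = 0, so m = −2/5 or m = 5/2.
With m = −2/5: 2x + 5y = 45. With m = 5/2: 5x − 2y = 11.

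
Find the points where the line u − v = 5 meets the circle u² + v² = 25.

(0, −5) and (5, 0)

From the line, v = u − 5. Substituting:
2u² − 10u = 0  ⟹  u² − 5u = 0
u = 5 or u = 0, giving (5, 0) and (0, −5).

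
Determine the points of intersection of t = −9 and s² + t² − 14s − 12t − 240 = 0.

(−3, −9) and (17, −9)

From the line, t = −9. Substituting:
s² − 14s − 51 = 0
s = 17 or s = −3, giving (17, −9) and (−3, −9).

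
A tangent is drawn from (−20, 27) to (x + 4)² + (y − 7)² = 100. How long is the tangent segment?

The centre is (−4, 7) and r = 10. The square of the distance from P to the centre is 256 + 400 = 656.
The tangent meets the radius at right angles, so tangent² = |PO|² − r² = 656 − 100 = 556.

2√139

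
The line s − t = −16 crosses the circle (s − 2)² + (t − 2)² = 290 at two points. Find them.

Substitute t = s + 16:
2s² + 24s − 90 = 0  ⟹  s² + 12s − 45 = 0
s = 3 or s = −15, giving (3, 19) and (−15, 1).

(−15, 1) and (3, 19)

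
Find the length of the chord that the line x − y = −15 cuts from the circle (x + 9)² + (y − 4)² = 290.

24√2

The distance from (−9, 4) to the line is 2/√2, and r² = 290.
Chord = 2√(r² − d²) = 2·√(288) = 24√2.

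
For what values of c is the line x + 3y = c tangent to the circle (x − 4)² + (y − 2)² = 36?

c = 10 ± 6√10

For a tangent, require d(centre, line) = r = 6.
|1·4 + 3·2 − c| / √10 = 6
|c − (10)| = 6√10.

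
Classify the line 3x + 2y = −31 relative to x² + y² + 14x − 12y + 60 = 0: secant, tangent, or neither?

Substituting the line into the circle gives 13x² + 314x + 1945 = 0.
Δ = 98596 − 101140 = −2544.
No real roots: the line does not meet the circle.

neither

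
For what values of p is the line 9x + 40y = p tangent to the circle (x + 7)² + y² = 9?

p = −186 or p = 60

The line touches the circle iff its distance from (−7, 0) is 3:
|9·(−7) + 40·0 − p| / √1681 = 3
|p − (−63)| = 3·41, so p = 60 or p = −186.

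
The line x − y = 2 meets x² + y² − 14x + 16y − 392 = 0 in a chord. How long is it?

29√2

Substitute y = x − 2:
2x² − 2x − 420 = 0  ⟹  x² − x − 210 = 0
x = 15 or x = −14, giving (15, 13) and (−14, −16).
|(15, 13) − (−14, −16)| = √((29)² + (29)²) = 29√2.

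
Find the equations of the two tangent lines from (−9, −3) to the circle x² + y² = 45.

Let a tangent through (−9, −3) have slope m. Its distance from (0, 0) must equal 3√5:
(9m − (3))² = 45(m² + 1)
2m² − 3m − 2 = 0, so m = 2 or m = −1/2.
Through (−9, −3) these give 2x − y = −15 and x + 2y = −15.

2x − y = −15 and x + 2y = −15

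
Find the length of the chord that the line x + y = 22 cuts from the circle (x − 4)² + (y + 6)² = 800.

32√2

From the line, y = −x + 22. Substituting:
2x² − 64x = 0  ⟹  x² − 32x = 0
x = 32 or x = 0, giving (32, −10) and (0, 22).
Chord length = distance between (32, −10) and (0, 22) = √2048 = 32√2.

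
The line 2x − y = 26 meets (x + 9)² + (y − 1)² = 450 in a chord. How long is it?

6√5

From the line, y = 2x − 26. Substituting:
5x² − 90x + 360 = 0  ⟹  x² − 18x + 72 = 0
x = 12 or x = 6, giving (12, −2) and (6, −14).
|(12, −2) − (6, −14)| = √((6)² + (12)²) = 6√5.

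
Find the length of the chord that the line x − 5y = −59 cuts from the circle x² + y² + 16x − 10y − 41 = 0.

From the line, y = (59 + x)/5. Substituting:
26x² + 468x − 494 = 0  ⟹  x² + 18x − 19 = 0
x = 1 or x = −19, giving (1, 12) and (−19, 8).
Chord length = distance between (1, 12) and (−19, 8) = √416 = 4√26.

4√26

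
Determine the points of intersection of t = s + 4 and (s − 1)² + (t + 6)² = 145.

Substitute t = s + 4:
2s² + 18s − 44 = 0  ⟹  s² + 9s − 22 = 0
s = 2 or s = −11, giving (2, 6) and (−11, −7).

(−11, −7) and (2, 6)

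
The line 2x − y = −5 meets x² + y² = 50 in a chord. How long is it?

Express y = 2x + 5 and substitute into the circle:
5x² + 20x − 25 = 0  ⟹  x² + 4x − 5 = 0
x = 1 or x = −5, giving (1, 7) and (−5, −5).
Chord length = distance between (1, 7) and (−5, −5) = √180 = 6√5.

6√5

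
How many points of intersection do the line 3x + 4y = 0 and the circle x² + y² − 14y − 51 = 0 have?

Substituting the line into the circle gives 25x² + 168x − 816 = 0.
Discriminant = (168)² − 4·25·(−816) = 109824 > 0.
Two real roots: the line is a secant.

2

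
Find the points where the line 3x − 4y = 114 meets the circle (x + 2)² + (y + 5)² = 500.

Express y = (−114 + 3x)/4 and substitute into the circle:
25x² − 500x + 900 = 0  ⟹  x² − 20x + 36 = 0
x = 18 or x = 2, giving (18, −15) and (2, −27).

(2, −27) and (18, −15)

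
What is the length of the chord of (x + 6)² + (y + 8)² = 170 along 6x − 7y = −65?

2√85

Substitute y = (65 + 6x)/7:
85x² + 2040x + 8075 = 0  ⟹  x² + 24x + 95 = 0
x = −5 or x = −19, giving (−5, 5) and (−19, −7).
|(−5, 5) − (−19, −7)| = √((14)² + (12)²) = 2√85.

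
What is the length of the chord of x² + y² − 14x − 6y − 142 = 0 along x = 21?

4

The line gives x = 21. Substituting into the circle:
y² − 6y + 5 = 0
y = 5 or y = 1, giving (21, 5) and (21, 1).
Chord length = distance between (21, 5) and (21, 1) = √16 = 4.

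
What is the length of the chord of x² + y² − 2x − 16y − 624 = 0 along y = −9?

40

Centre (1, 8), r² = 689. Perpendicular distance d from centre to line = |17| / √1 = 17.
Half the chord is √(r² − d²) = √(400), so the full chord is 40.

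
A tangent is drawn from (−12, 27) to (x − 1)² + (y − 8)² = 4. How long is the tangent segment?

√526

The centre is (1, 8) and r = 2. The square of the distance from P to the centre is 169 + 361 = 530.
Power of the point: PT² = |PO|² − r² = 526, so PT = √526.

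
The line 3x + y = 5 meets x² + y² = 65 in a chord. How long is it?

Substitute y = −3x + 5:
10x² − 30x − 40 = 0  ⟹  x² − 3x − 4 = 0
x = 4 or x = −1, giving (4, −7) and (−1, 8).
|(4, −7) − (−1, 8)| = √((5)² + (−15)²) = 5√10.

5√10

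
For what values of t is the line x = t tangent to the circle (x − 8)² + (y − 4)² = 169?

t = −5 or t = 21

The line touches the circle iff its distance from (8, 4) is 13:
|1·8 + 0·4 − t| / √1 = 13
|t − (8)| = 13, so t = 21 or t = −5.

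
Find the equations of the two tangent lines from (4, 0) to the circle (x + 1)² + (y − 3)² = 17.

Let a tangent through (4, 0) have slope m. Its distance from (−1, 3) must equal √17:
(−5m − (3))² = 17(m² + 1)
4m² + 15m − 4 = 0, so m = 1/4 or m = −4.
With m = 1/4: x − 4y = 4. With m = −4: 4x + y = 16.

x − 4y = 4 and 4x + y = 16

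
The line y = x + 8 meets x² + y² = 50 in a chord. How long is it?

Centre (0, 0), r² = 50. Perpendicular distance d from centre to line = |8| / √2 = 8/√2.
Chord = 2√(r² − d²) = 2·√(18) = 6√2.

6√2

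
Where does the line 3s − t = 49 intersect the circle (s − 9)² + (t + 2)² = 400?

(9, −22) and (21, 14)

Substitute t = 3s − 49:
10s² − 300s + 1890 = 0  ⟹  s² − 30s + 189 = 0
s = 21 or s = 9, giving (21, 14) and (9, −22).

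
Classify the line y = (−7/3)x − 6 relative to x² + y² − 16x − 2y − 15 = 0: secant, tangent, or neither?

Centre (8, 1), r² = 80. Distance² from centre to line = (77)²/58 = 5929/58.
Since d² > r², the line lies outside the circle.

neither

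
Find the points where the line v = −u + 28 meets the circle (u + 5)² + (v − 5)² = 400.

(7, 21) and (11, 17)

Express v = −u + 28 and substitute into the circle:
2u² − 36u + 154 = 0  ⟹  u² − 18u + 77 = 0
u = 11 or u = 7, giving (11, 17) and (7, 21).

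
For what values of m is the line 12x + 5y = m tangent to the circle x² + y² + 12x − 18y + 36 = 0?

m = −144 or m = 90

Tangency holds when the distance from the centre (−6, 9) to the line equals the radius 9:
|12·(−6) + 5·9 − m| / √169 = 9
|m − (−27)| = 9·13, so m = 90 or m = −144.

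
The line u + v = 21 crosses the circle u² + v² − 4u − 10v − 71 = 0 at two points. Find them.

Substitute v = −u + 21:
2u² − 36u + 160 = 0  ⟹  u² − 18u + 80 = 0
u = 10 or u = 8, giving (10, 11) and (8, 13).

(8, 13) and (10, 11)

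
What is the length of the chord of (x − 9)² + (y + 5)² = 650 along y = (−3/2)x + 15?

14√13

From the line, y = (30 − 3x)/2. Substituting:
13x² − 312x − 676 = 0  ⟹  x² − 24x − 52 = 0
x = 26 or x = −2, giving (26, −24) and (−2, 18).
|(26, −24) − (−2, 18)| = √((28)² + (−42)²) = 14√13.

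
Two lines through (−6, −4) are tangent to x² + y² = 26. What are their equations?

Let a tangent through (−6, −4) have slope m. Its distance from (0, 0) must equal √26:
(6m − (4))² = 26(m² + 1)
5m² − 24m − 5 = 0, so m = −1/5 or m = 5.
With m = −1/5: x + 5y = −26. With m = 5: 5x − y = −26.

x + 5y = −26 and 5x − y = −26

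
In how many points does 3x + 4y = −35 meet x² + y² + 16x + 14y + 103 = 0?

0

Centre (−8, −7), r² = 10. Distance² from centre to line = (−17)²/25 = 289/25.
Since d² > r², the line lies outside the circle.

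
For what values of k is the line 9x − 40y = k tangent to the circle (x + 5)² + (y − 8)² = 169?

k = −898 or k = 168

For a tangent, require d(centre, line) = r = 13.
|9·(−5) − 40·8 − k| / √1681 = 13
|k − (−365)| = 13·41, so k = 168 or k = −898.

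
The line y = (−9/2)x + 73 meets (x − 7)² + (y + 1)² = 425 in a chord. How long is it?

4√85

Express y = (146 − 9x)/2 and substitute into the circle:
85x² − 2720x + 20400 = 0  ⟹  x² − 32x + 240 = 0
x = 20 or x = 12, giving (20, −17) and (12, 19).
|(20, −17) − (12, 19)| = √((8)² + (−36)²) = 4√85.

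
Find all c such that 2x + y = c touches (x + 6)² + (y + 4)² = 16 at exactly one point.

The line touches the circle iff its distance from (−6, −4) is 4:
|2·(−6) + 1·(−4) − c| / √5 = 4
|c − (−16)| = 4√5.

c = −16 ± 4√5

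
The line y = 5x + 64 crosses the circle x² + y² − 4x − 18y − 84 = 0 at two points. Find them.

(−11, 9) and (−10, 14)

Express y = 5x + 64 and substitute into the circle:
26x² + 546x + 2860 = 0  ⟹  x² + 21x + 110 = 0
x = −10 or x = −11, giving (−10, 14) and (−11, 9).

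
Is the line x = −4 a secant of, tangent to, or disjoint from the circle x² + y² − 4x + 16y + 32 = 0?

tangent

Substituting the line into the circle gives y² + 16y + 64 = 0.
Δ = 256 − 256 = 0.
A repeated root: the line is tangent.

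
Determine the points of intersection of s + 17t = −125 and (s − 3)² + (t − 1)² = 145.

(−6, −7) and (11, −8)

Substitute t = (−125 − s)/17:
290s² − 1450s − 19140 = 0  ⟹  s² − 5s − 66 = 0
s = 11 or s = −6, giving (11, −8) and (−6, −7).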